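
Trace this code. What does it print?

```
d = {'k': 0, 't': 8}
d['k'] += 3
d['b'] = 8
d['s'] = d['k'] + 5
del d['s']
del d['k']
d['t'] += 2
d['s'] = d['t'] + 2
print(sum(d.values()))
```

d['k'] = 0+3 = 3 → {'k': 3, 't': 8}
d['b'] = 8 → {'k': 3, 't': 8, 'b': 8}
d['s'] = d['k']+5 = 8 → {'k': 3, 't': 8, 'b': 8, 's': 8}
del 's' → {'k': 3, 't': 8, 'b': 8}
del 'k' → {'t': 8, 'b': 8}
d['t'] = 8+2 = 10 → {'t': 10, 'b': 8}
d['s'] = d['t']+2 = 12 → {'t': 10, 'b': 8, 's': 12}
sum of values = 30

30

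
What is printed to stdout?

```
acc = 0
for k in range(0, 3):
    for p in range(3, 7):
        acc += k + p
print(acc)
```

k=0,p=3: acc = 0+3 = 3
k=0,p=4: acc = 3+4 = 7
k=0,p=5: acc = 7+5 = 12
k=0,p=6: acc = 12+6 = 18
k=1,p=3: acc = 18+4 = 22
k=1,p=4: acc = 22+5 = 27
k=1,p=5: acc = 27+6 = 33
k=1,p=6: acc = 33+7 = 40
k=2,p=3: acc = 40+5 = 45
k=2,p=4: acc = 45+6 = 51
k=2,p=5: acc = 51+7 = 58
k=2,p=6: acc = 58+8 = 66

66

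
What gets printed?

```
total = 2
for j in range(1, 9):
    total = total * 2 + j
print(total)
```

1014

j=1: total = 2*2+1 = 5
j=2: total = 5*2+2 = 12
j=3: total = 12*2+3 = 27
j=4: total = 27*2+4 = 58
j=5: total = 58*2+5 = 121
j=6: total = 121*2+6 = 248
j=7: total = 248*2+7 = 503
j=8: total = 503*2+8 = 1014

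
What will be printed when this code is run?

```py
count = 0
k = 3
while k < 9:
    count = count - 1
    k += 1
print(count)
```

k=3: count = 0-1 = -1
k=4: count = (-1)-1 = -2
k=5: count = (-2)-1 = -3
k=6: count = (-3)-1 = -4
k=7: count = (-4)-1 = -5
k=8: count = (-5)-1 = -6

-6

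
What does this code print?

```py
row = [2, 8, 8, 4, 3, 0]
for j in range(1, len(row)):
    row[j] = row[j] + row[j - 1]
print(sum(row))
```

102

j=1: row[1] = 8+2 = 10 → [2, 10, 8, 4, 3, 0]
j=2: row[2] = 8+10 = 18 → [2, 10, 18, 4, 3, 0]
j=3: row[3] = 4+18 = 22 → [2, 10, 18, 22, 3, 0]
j=4: row[4] = 3+22 = 25 → [2, 10, 18, 22, 25, 0]
j=5: row[5] = 0+25 = 25 → [2, 10, 18, 22, 25, 25]
sum = 102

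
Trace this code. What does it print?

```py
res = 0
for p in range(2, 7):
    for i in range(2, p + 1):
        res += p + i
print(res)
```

120

p=2,i=2: res = 0+4 = 4
p=3,i=2: res = 4+5 = 9
p=3,i=3: res = 9+6 = 15
p=4,i=2: res = 15+6 = 21
p=4,i=3: res = 21+7 = 28
p=4,i=4: res = 28+8 = 36
p=5,i=2: res = 36+7 = 43
p=5,i=3: res = 43+8 = 51
p=5,i=4: res = 51+9 = 60
p=5,i=5: res = 60+10 = 70
p=6,i=2: res = 70+8 = 78
p=6,i=3: res = 78+9 = 87
p=6,i=4: res = 87+10 = 97
p=6,i=5: res = 97+11 = 108
p=6,i=6: res = 108+12 = 120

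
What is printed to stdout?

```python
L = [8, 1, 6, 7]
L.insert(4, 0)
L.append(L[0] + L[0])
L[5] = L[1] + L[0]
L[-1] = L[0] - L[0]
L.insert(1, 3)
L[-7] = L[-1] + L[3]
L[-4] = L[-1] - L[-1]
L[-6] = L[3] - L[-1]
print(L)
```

insert 0 at 4 → [8, 1, 6, 7, 0]
append L[0]+L[0] = 8+8 = 16 → [8, 1, 6, 7, 0, 16]
L[5] = L[1]+L[0] = 1+8 = 9 → [8, 1, 6, 7, 0, 9]
L[-1] = L[0]-L[0] = 8-8 = 0 → [8, 1, 6, 7, 0, 0]
insert 3 at 1 → [8, 3, 1, 6, 7, 0, 0]
L[-7] = L[-1]+L[3] = 0+6 = 6 → [6, 3, 1, 6, 7, 0, 0]
L[-4] = L[-1]-L[-1] = 0-0 = 0 → [6, 3, 1, 0, 7, 0, 0]
L[-6] = L[3]-L[-1] = 0-0 = 0 → [6, 0, 1, 0, 7, 0, 0]

[6, 0, 1, 0, 7, 0, 0]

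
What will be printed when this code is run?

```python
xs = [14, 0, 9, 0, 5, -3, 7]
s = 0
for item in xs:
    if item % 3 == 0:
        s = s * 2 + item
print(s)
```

item=14: not %3==0
item=0: %3==0, s = 0*2+0 = 0
item=9: %3==0, s = 0*2+9 = 9
item=0: %3==0, s = 9*2+0 = 18
item=5: not %3==0
item=-3: %3==0, s = 18*2+(-3) = 33
item=7: not %3==0

33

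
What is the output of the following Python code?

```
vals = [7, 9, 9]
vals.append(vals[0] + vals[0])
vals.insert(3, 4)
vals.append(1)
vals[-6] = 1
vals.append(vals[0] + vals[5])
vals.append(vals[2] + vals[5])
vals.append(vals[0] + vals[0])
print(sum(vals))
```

52

append vals[0]+vals[0] = 7+7 = 14 → [7, 9, 9, 14]
insert 4 at 3 → [7, 9, 9, 4, 14]
append 1 → [7, 9, 9, 4, 14, 1]
vals[-6] = 1 → [1, 9, 9, 4, 14, 1]
append vals[0]+vals[5] = 1+1 = 2 → [1, 9, 9, 4, 14, 1, 2]
append vals[2]+vals[5] = 9+1 = 10 → [1, 9, 9, 4, 14, 1, 2, 10]
append vals[0]+vals[0] = 1+1 = 2 → [1, 9, 9, 4, 14, 1, 2, 10, 2]
sum = 52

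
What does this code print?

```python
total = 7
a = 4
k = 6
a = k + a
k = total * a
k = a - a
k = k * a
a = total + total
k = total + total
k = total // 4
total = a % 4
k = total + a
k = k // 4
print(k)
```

a = 6+4 = 10
k = 7*10 = 70
k = 10-10 = 0
k = 0*10 = 0
a = 7+7 = 14
k = 7+7 = 14
k = 7//4 = 1
total = 14%4 = 2
k = 2+14 = 16
k = 16//4 = 4

4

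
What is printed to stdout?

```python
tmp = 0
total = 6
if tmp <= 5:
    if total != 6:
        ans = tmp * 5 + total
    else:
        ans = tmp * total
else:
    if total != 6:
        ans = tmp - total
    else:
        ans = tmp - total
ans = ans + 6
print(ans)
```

6

tmp=0, total=6
tmp <= 5 is True; total != 6 is False
→ ans = tmp * total = 0
ans = 0+6 = 6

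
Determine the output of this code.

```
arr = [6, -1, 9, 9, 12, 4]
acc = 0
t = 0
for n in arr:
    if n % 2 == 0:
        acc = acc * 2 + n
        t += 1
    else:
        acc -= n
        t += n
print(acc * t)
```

n=6: even, acc = 0*2+6 = 6; t=1
n=-1: not even, acc = 6-(-1) = 7; t=0
n=9: not even, acc = 7-9 = -2; t=9
n=9: not even, acc = (-2)-9 = -11; t=18
n=12: even, acc = (-11)*2+12 = -10; t=19
n=4: even, acc = (-10)*2+4 = -16; t=20
acc*t = (-16)*20 = -320

-320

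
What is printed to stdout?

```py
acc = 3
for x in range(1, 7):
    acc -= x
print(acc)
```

-18

x=1: acc = 3-1 = 2
x=2: acc = 2-2 = 0
x=3: acc = 0-3 = -3
x=4: acc = (-3)-4 = -7
x=5: acc = (-7)-5 = -12
x=6: acc = (-12)-6 = -18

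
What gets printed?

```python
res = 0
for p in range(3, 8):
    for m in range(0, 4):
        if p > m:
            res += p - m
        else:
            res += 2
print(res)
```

p=3,m=0: 3>0, res = 0+3 = 3
p=3,m=1: 3>1, res = 3+2 = 5
p=3,m=2: 3>2, res = 5+1 = 6
p=3,m=3: not 3>3, res = 6+2 = 8
p=4,m=0: 4>0, res = 8+4 = 12
p=4,m=1: 4>1, res = 12+3 = 15
p=4,m=2: 4>2, res = 15+2 = 17
p=4,m=3: 4>3, res = 17+1 = 18
p=5,m=0: 5>0, res = 18+5 = 23
p=5,m=1: 5>1, res = 23+4 = 27
p=5,m=2: 5>2, res = 27+3 = 30
p=5,m=3: 5>3, res = 30+2 = 32
p=6,m=0: 6>0, res = 32+6 = 38
p=6,m=1: 6>1, res = 38+5 = 43
p=6,m=2: 6>2, res = 43+4 = 47
p=6,m=3: 6>3, res = 47+3 = 50
p=7,m=0: 7>0, res = 50+7 = 57
p=7,m=1: 7>1, res = 57+6 = 63
p=7,m=2: 7>2, res = 63+5 = 68
p=7,m=3: 7>3, res = 68+4 = 72

72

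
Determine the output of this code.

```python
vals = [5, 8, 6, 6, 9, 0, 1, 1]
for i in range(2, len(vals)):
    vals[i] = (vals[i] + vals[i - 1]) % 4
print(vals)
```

i=2: vals[2] = (6+8)%4 = 2 → [5, 8, 2, 6, 9, 0, 1, 1]
i=3: vals[3] = (6+2)%4 = 0 → [5, 8, 2, 0, 9, 0, 1, 1]
i=4: vals[4] = (9+0)%4 = 1 → [5, 8, 2, 0, 1, 0, 1, 1]
i=5: vals[5] = (0+1)%4 = 1 → [5, 8, 2, 0, 1, 1, 1, 1]
i=6: vals[6] = (1+1)%4 = 2 → [5, 8, 2, 0, 1, 1, 2, 1]
i=7: vals[7] = (1+2)%4 = 3 → [5, 8, 2, 0, 1, 1, 2, 3]

[5, 8, 2, 0, 1, 1, 2, 3]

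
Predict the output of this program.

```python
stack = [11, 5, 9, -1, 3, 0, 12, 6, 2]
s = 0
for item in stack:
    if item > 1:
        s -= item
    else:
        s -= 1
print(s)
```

-50

item=11: >1, s = 0-11 = -11
item=5: >1, s = (-11)-5 = -16
item=9: >1, s = (-16)-9 = -25
item=-1: not >1, s = (-25)-1 = -26
item=3: >1, s = (-26)-3 = -29
item=0: not >1, s = (-29)-1 = -30
item=12: >1, s = (-30)-12 = -42
item=6: >1, s = (-42)-6 = -48
item=2: >1, s = (-48)-2 = -50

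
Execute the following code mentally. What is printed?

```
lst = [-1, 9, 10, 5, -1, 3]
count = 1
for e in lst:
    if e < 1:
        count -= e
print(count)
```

e=-1: <1, count = 1-(-1) = 2
e=9: not <1
e=10: not <1
e=5: not <1
e=-1: <1, count = 2-(-1) = 3
e=3: not <1

3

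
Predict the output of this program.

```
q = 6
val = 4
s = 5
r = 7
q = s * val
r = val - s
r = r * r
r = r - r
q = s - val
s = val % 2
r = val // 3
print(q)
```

1

q = 5*4 = 20
r = 4-5 = -1
r = (-1)*(-1) = 1
r = 1-1 = 0
q = 5-4 = 1
s = 4%2 = 0
r = 4//3 = 1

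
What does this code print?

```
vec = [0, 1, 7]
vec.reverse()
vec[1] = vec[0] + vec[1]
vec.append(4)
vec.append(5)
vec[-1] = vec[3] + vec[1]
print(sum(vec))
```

reverse → [7, 1, 0]
vec[1] = vec[0]+vec[1] = 7+1 = 8 → [7, 8, 0]
append 4 → [7, 8, 0, 4]
append 5 → [7, 8, 0, 4, 5]
vec[-1] = vec[3]+vec[1] = 4+8 = 12 → [7, 8, 0, 4, 12]
sum = 31

31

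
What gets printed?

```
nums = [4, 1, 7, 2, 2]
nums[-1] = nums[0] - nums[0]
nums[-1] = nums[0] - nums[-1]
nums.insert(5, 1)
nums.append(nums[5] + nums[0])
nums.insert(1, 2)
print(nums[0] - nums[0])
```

0

nums[-1] = nums[0]-nums[0] = 4-4 = 0 → [4, 1, 7, 2, 0]
nums[-1] = nums[0]-nums[-1] = 4-0 = 4 → [4, 1, 7, 2, 4]
insert 1 at 5 → [4, 1, 7, 2, 4, 1]
append nums[5]+nums[0] = 1+4 = 5 → [4, 1, 7, 2, 4, 1, 5]
insert 2 at 1 → [4, 2, 1, 7, 2, 4, 1, 5]
nums[0]-nums[0] = 4-4 = 0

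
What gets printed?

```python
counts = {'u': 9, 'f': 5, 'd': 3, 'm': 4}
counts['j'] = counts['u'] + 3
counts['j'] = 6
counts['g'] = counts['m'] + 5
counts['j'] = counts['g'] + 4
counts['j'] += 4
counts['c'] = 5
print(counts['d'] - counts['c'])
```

-2

counts['j'] = counts['u']+3 = 12 → {'u': 9, 'f': 5, 'd': 3, 'm': 4, 'j': 12}
counts['j'] = 6 → {'u': 9, 'f': 5, 'd': 3, 'm': 4, 'j': 6}
counts['g'] = counts['m']+5 = 9 → {'u': 9, 'f': 5, 'd': 3, 'm': 4, 'j': 6, 'g': 9}
counts['j'] = counts['g']+4 = 13 → {'u': 9, 'f': 5, 'd': 3, 'm': 4, 'j': 13, 'g': 9}
counts['j'] = 13+4 = 17 → {'u': 9, 'f': 5, 'd': 3, 'm': 4, 'j': 17, 'g': 9}
counts['c'] = 5 → {'u': 9, 'f': 5, 'd': 3, 'm': 4, 'j': 17, 'g': 9, 'c': 5}
counts['d']-counts['c'] = 3-5 = -2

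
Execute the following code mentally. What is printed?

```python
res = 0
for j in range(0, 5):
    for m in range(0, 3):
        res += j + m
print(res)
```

45

j=0,m=0: res = 0+0 = 0
j=0,m=1: res = 0+1 = 1
j=0,m=2: res = 1+2 = 3
j=1,m=0: res = 3+1 = 4
j=1,m=1: res = 4+2 = 6
j=1,m=2: res = 6+3 = 9
j=2,m=0: res = 9+2 = 11
j=2,m=1: res = 11+3 = 14
j=2,m=2: res = 14+4 = 18
j=3,m=0: res = 18+3 = 21
j=3,m=1: res = 21+4 = 25
j=3,m=2: res = 25+5 = 30
j=4,m=0: res = 30+4 = 34
j=4,m=1: res = 34+5 = 39
j=4,m=2: res = 39+6 = 45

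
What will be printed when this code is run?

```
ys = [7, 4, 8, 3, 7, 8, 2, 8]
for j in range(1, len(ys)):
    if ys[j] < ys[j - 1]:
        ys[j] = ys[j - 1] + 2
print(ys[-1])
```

j=1: 4<7, ys[1] = 7+2 = 9 → [7, 9, 8, 3, 7, 8, 2, 8]
j=2: 8<9, ys[2] = 9+2 = 11 → [7, 9, 11, 3, 7, 8, 2, 8]
j=3: 3<11, ys[3] = 11+2 = 13 → [7, 9, 11, 13, 7, 8, 2, 8]
j=4: 7<13, ys[4] = 13+2 = 15 → [7, 9, 11, 13, 15, 8, 2, 8]
j=5: 8<15, ys[5] = 15+2 = 17 → [7, 9, 11, 13, 15, 17, 2, 8]
j=6: 2<17, ys[6] = 17+2 = 19 → [7, 9, 11, 13, 15, 17, 19, 8]
j=7: 8<19, ys[7] = 19+2 = 21 → [7, 9, 11, 13, 15, 17, 19, 21]

21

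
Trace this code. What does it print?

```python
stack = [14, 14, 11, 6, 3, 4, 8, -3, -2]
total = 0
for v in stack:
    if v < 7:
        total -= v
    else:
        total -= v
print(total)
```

v=14: not <7, total = 0-14 = -14
v=14: not <7, total = (-14)-14 = -28
v=11: not <7, total = (-28)-11 = -39
v=6: <7, total = (-39)-6 = -45
v=3: <7, total = (-45)-3 = -48
v=4: <7, total = (-48)-4 = -52
v=8: not <7, total = (-52)-8 = -60
v=-3: <7, total = (-60)-(-3) = -57
v=-2: <7, total = (-57)-(-2) = -55

-55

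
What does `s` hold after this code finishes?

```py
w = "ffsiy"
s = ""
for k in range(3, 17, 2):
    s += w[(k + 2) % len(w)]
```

k=3: add w[0]='f' → 'f'
k=5: add w[2]='s' → 'fs'
k=7: add w[4]='y' → 'fsy'
k=9: add w[1]='f' → 'fsyf'
k=11: add w[3]='i' → 'fsyfi'
k=13: add w[0]='f' → 'fsyfif'
k=15: add w[2]='s' → 'fsyfifs'

'fsyfifs'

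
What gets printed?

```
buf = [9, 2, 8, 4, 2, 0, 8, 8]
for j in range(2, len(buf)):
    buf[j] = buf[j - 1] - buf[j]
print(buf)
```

j=2: buf[2] = 2-8 = -6 → [9, 2, -6, 4, 2, 0, 8, 8]
j=3: buf[3] = (-6)-4 = -10 → [9, 2, -6, -10, 2, 0, 8, 8]
j=4: buf[4] = (-10)-2 = -12 → [9, 2, -6, -10, -12, 0, 8, 8]
j=5: buf[5] = (-12)-0 = -12 → [9, 2, -6, -10, -12, -12, 8, 8]
j=6: buf[6] = (-12)-8 = -20 → [9, 2, -6, -10, -12, -12, -20, 8]
j=7: buf[7] = (-20)-8 = -28 → [9, 2, -6, -10, -12, -12, -20, -28]

[9, 2, -6, -10, -12, -12, -20, -28]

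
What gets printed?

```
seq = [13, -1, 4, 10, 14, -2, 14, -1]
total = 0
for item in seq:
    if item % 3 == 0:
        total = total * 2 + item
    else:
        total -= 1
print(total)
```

-8

item=13: not %3==0, total = 0-1 = -1
item=-1: not %3==0, total = (-1)-1 = -2
item=4: not %3==0, total = (-2)-1 = -3
item=10: not %3==0, total = (-3)-1 = -4
item=14: not %3==0, total = (-4)-1 = -5
item=-2: not %3==0, total = (-5)-1 = -6
item=14: not %3==0, total = (-6)-1 = -7
item=-1: not %3==0, total = (-7)-1 = -8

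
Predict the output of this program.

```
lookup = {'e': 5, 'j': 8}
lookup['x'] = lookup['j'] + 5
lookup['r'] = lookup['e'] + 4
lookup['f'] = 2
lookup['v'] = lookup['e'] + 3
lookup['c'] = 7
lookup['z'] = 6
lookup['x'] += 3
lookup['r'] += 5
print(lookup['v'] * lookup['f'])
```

lookup['x'] = lookup['j']+5 = 13 → {'e': 5, 'j': 8, 'x': 13}
lookup['r'] = lookup['e']+4 = 9 → {'e': 5, 'j': 8, 'x': 13, 'r': 9}
lookup['f'] = 2 → {'e': 5, 'j': 8, 'x': 13, 'r': 9, 'f': 2}
lookup['v'] = lookup['e']+3 = 8 → {'e': 5, 'j': 8, 'x': 13, 'r': 9, 'f': 2, 'v': 8}
lookup['c'] = 7 → {'e': 5, 'j': 8, 'x': 13, 'r': 9, 'f': 2, 'v': 8, 'c': 7}
lookup['z'] = 6 → {'e': 5, 'j': 8, 'x': 13, 'r': 9, 'f': 2, 'v': 8, 'c': 7, 'z': 6}
lookup['x'] = 13+3 = 16 → {'e': 5, 'j': 8, 'x': 16, 'r': 9, 'f': 2, 'v': 8, 'c': 7, 'z': 6}
lookup['r'] = 9+5 = 14 → {'e': 5, 'j': 8, 'x': 16, 'r': 14, 'f': 2, 'v': 8, 'c': 7, 'z': 6}
lookup['v']*lookup['f'] = 8*2 = 16

16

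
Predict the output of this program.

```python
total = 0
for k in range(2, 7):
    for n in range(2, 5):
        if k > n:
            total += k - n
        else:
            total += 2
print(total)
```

k=2,n=2: not 2>2, total = 0+2 = 2
k=2,n=3: not 2>3, total = 2+2 = 4
k=2,n=4: not 2>4, total = 4+2 = 6
k=3,n=2: 3>2, total = 6+1 = 7
k=3,n=3: not 3>3, total = 7+2 = 9
k=3,n=4: not 3>4, total = 9+2 = 11
k=4,n=2: 4>2, total = 11+2 = 13
k=4,n=3: 4>3, total = 13+1 = 14
k=4,n=4: not 4>4, total = 14+2 = 16
k=5,n=2: 5>2, total = 16+3 = 19
k=5,n=3: 5>3, total = 19+2 = 21
k=5,n=4: 5>4, total = 21+1 = 22
k=6,n=2: 6>2, total = 22+4 = 26
k=6,n=3: 6>3, total = 26+3 = 29
k=6,n=4: 6>4, total = 29+2 = 31

31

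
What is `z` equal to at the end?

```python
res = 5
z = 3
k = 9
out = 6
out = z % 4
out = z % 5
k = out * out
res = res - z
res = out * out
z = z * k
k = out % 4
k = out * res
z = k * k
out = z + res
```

out = 3%4 = 3
out = 3%5 = 3
k = 3*3 = 9
res = 5-3 = 2
res = 3*3 = 9
z = 3*9 = 27
k = 3%4 = 3
k = 3*9 = 27
z = 27*27 = 729
out = 729+9 = 738

729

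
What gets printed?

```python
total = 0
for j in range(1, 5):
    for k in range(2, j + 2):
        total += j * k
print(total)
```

j=1,k=2: total = 0+2 = 2
j=2,k=2: total = 2+4 = 6
j=2,k=3: total = 6+6 = 12
j=3,k=2: total = 12+6 = 18
j=3,k=3: total = 18+9 = 27
j=3,k=4: total = 27+12 = 39
j=4,k=2: total = 39+8 = 47
j=4,k=3: total = 47+12 = 59
j=4,k=4: total = 59+16 = 75
j=4,k=5: total = 75+20 = 95

95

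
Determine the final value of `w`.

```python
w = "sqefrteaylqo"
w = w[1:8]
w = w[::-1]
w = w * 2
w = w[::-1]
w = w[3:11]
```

slice [1:8] → 'qefrtea'
reverse → 'aetrfeq'
repeat ×2 → 'aetrfeqaetrfeq'
reverse → 'qefrteaqefrtea'
slice [3:11] → 'rteaqefr'

'rteaqefr'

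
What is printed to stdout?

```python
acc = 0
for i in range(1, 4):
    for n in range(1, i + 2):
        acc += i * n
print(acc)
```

45

i=1,n=1: acc = 0+1 = 1
i=1,n=2: acc = 1+2 = 3
i=2,n=1: acc = 3+2 = 5
i=2,n=2: acc = 5+4 = 9
i=2,n=3: acc = 9+6 = 15
i=3,n=1: acc = 15+3 = 18
i=3,n=2: acc = 18+6 = 24
i=3,n=3: acc = 24+9 = 33
i=3,n=4: acc = 33+12 = 45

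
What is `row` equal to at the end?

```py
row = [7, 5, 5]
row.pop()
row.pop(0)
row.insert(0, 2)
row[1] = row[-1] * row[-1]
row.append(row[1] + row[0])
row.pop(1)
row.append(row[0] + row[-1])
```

[2, 27, 29]

pop() removes 5 → [7, 5]
pop(0) removes 7 → [5]
insert 2 at 0 → [2, 5]
row[1] = row[-1]*row[-1] = 5*5 = 25 → [2, 25]
append row[1]+row[0] = 25+2 = 27 → [2, 25, 27]
pop(1) removes 25 → [2, 27]
append row[0]+row[-1] = 2+27 = 29 → [2, 27, 29]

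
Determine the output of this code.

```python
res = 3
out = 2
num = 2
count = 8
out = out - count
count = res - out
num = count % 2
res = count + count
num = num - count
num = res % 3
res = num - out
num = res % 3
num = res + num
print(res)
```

6

out = 2-8 = -6
count = 3-(-6) = 9
num = 9%2 = 1
res = 9+9 = 18
num = 1-9 = -8
num = 18%3 = 0
res = 0-(-6) = 6
num = 6%3 = 0
num = 6+0 = 6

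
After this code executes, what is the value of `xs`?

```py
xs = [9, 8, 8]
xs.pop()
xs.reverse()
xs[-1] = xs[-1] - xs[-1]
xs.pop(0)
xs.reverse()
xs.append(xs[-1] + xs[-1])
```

pop() removes 8 → [9, 8]
reverse → [8, 9]
xs[-1] = xs[-1]-xs[-1] = 9-9 = 0 → [8, 0]
pop(0) removes 8 → [0]
reverse → [0]
append xs[-1]+xs[-1] = 0+0 = 0 → [0, 0]

[0, 0]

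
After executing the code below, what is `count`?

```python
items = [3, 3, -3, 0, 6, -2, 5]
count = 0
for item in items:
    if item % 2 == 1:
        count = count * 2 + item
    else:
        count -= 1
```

item=3: odd, count = 0*2+3 = 3
item=3: odd, count = 3*2+3 = 9
item=-3: odd, count = 9*2+(-3) = 15
item=0: not odd, count = 15-1 = 14
item=6: not odd, count = 14-1 = 13
item=-2: not odd, count = 13-1 = 12
item=5: odd, count = 12*2+5 = 29

29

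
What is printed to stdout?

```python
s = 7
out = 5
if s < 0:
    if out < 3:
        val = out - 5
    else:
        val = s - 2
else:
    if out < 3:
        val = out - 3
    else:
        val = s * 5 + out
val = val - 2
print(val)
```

38

s=7, out=5
s < 0 is False; out < 3 is False
→ val = s * 5 + out = 40
val = 40-2 = 38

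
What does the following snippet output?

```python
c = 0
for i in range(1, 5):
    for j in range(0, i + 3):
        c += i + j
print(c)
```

i=1,j=0: c = 0+1 = 1
i=1,j=1: c = 1+2 = 3
i=1,j=2: c = 3+3 = 6
i=1,j=3: c = 6+4 = 10
i=2,j=0: c = 10+2 = 12
i=2,j=1: c = 12+3 = 15
i=2,j=2: c = 15+4 = 19
i=2,j=3: c = 19+5 = 24
i=2,j=4: c = 24+6 = 30
i=3,j=0: c = 30+3 = 33
i=3,j=1: c = 33+4 = 37
i=3,j=2: c = 37+5 = 42
i=3,j=3: c = 42+6 = 48
i=3,j=4: c = 48+7 = 55
i=3,j=5: c = 55+8 = 63
i=4,j=0: c = 63+4 = 67
i=4,j=1: c = 67+5 = 72
i=4,j=2: c = 72+6 = 78
i=4,j=3: c = 78+7 = 85
i=4,j=4: c = 85+8 = 93
i=4,j=5: c = 93+9 = 102
i=4,j=6: c = 102+10 = 112

112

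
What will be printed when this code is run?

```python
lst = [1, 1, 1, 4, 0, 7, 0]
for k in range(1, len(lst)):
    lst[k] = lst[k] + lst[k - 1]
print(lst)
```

[1, 2, 3, 7, 7, 14, 14]

k=1: lst[1] = 1+1 = 2 → [1, 2, 1, 4, 0, 7, 0]
k=2: lst[2] = 1+2 = 3 → [1, 2, 3, 4, 0, 7, 0]
k=3: lst[3] = 4+3 = 7 → [1, 2, 3, 7, 0, 7, 0]
k=4: lst[4] = 0+7 = 7 → [1, 2, 3, 7, 7, 7, 0]
k=5: lst[5] = 7+7 = 14 → [1, 2, 3, 7, 7, 14, 0]
k=6: lst[6] = 0+14 = 14 → [1, 2, 3, 7, 7, 14, 14]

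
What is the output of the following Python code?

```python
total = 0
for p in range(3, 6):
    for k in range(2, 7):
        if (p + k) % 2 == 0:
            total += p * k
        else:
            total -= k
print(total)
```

p=3,k=2: odd sum, total = 0-2 = -2
p=3,k=3: even sum, total = (-2)+9 = 7
p=3,k=4: odd sum, total = 7-4 = 3
p=3,k=5: even sum, total = 3+15 = 18
p=3,k=6: odd sum, total = 18-6 = 12
p=4,k=2: even sum, total = 12+8 = 20
p=4,k=3: odd sum, total = 20-3 = 17
p=4,k=4: even sum, total = 17+16 = 33
p=4,k=5: odd sum, total = 33-5 = 28
p=4,k=6: even sum, total = 28+24 = 52
p=5,k=2: odd sum, total = 52-2 = 50
p=5,k=3: even sum, total = 50+15 = 65
p=5,k=4: odd sum, total = 65-4 = 61
p=5,k=5: even sum, total = 61+25 = 86
p=5,k=6: odd sum, total = 86-6 = 80

80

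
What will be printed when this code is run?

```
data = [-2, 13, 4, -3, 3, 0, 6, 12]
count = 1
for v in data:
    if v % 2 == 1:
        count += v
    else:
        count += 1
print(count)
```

v=-2: not odd, count = 1+1 = 2
v=13: odd, count = 2+13 = 15
v=4: not odd, count = 15+1 = 16
v=-3: odd, count = 16+(-3) = 13
v=3: odd, count = 13+3 = 16
v=0: not odd, count = 16+1 = 17
v=6: not odd, count = 17+1 = 18
v=12: not odd, count = 18+1 = 19

19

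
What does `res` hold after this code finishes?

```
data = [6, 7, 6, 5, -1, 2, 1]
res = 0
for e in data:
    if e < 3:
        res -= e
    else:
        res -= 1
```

-6

e=6: not <3, res = 0-1 = -1
e=7: not <3, res = (-1)-1 = -2
e=6: not <3, res = (-2)-1 = -3
e=5: not <3, res = (-3)-1 = -4
e=-1: <3, res = (-4)-(-1) = -3
e=2: <3, res = (-3)-2 = -5
e=1: <3, res = (-5)-1 = -6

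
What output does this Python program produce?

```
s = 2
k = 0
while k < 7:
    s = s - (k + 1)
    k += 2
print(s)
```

k=0: s = 2-1 = 1
k=2: s = 1-3 = -2
k=4: s = (-2)-5 = -7
k=6: s = (-7)-7 = -14

-14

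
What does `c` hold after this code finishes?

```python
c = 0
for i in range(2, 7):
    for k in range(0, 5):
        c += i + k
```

i=2,k=0: c = 0+2 = 2
i=2,k=1: c = 2+3 = 5
i=2,k=2: c = 5+4 = 9
i=2,k=3: c = 9+5 = 14
i=2,k=4: c = 14+6 = 20
i=3,k=0: c = 20+3 = 23
i=3,k=1: c = 23+4 = 27
i=3,k=2: c = 27+5 = 32
i=3,k=3: c = 32+6 = 38
i=3,k=4: c = 38+7 = 45
i=4,k=0: c = 45+4 = 49
i=4,k=1: c = 49+5 = 54
i=4,k=2: c = 54+6 = 60
i=4,k=3: c = 60+7 = 67
i=4,k=4: c = 67+8 = 75
i=5,k=0: c = 75+5 = 80
i=5,k=1: c = 80+6 = 86
i=5,k=2: c = 86+7 = 93
i=5,k=3: c = 93+8 = 101
i=5,k=4: c = 101+9 = 110
i=6,k=0: c = 110+6 = 116
i=6,k=1: c = 116+7 = 123
i=6,k=2: c = 123+8 = 131
i=6,k=3: c = 131+9 = 140
i=6,k=4: c = 140+10 = 150

150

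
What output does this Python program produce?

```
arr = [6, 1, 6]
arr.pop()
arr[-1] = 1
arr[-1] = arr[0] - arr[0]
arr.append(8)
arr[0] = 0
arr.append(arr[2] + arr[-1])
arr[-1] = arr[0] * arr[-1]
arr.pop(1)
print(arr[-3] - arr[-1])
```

0

pop() removes 6 → [6, 1]
arr[-1] = 1 → [6, 1]
arr[-1] = arr[0]-arr[0] = 6-6 = 0 → [6, 0]
append 8 → [6, 0, 8]
arr[0] = 0 → [0, 0, 8]
append arr[2]+arr[-1] = 8+8 = 16 → [0, 0, 8, 16]
arr[-1] = arr[0]*arr[-1] = 0*16 = 0 → [0, 0, 8, 0]
pop(1) removes 0 → [0, 8, 0]
arr[-3]-arr[-1] = 0-0 = 0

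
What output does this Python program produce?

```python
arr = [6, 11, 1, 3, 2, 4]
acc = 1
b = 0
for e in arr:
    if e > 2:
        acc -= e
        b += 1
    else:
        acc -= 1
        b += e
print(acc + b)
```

e=6: >2, acc = 1-6 = -5; b=1
e=11: >2, acc = (-5)-11 = -16; b=2
e=1: not >2, acc = (-16)-1 = -17; b=3
e=3: >2, acc = (-17)-3 = -20; b=4
e=2: not >2, acc = (-20)-1 = -21; b=6
e=4: >2, acc = (-21)-4 = -25; b=7
acc+b = (-25)+7 = -18

-18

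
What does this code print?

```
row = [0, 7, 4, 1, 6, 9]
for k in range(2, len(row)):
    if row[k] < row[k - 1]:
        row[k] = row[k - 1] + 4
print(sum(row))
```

k=2: 4<7, row[2] = 7+4 = 11 → [0, 7, 11, 1, 6, 9]
k=3: 1<11, row[3] = 11+4 = 15 → [0, 7, 11, 15, 6, 9]
k=4: 6<15, row[4] = 15+4 = 19 → [0, 7, 11, 15, 19, 9]
k=5: 9<19, row[5] = 19+4 = 23 → [0, 7, 11, 15, 19, 23]
sum = 75

75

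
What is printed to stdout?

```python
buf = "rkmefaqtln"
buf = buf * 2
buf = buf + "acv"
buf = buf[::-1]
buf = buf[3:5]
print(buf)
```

nl

repeat ×2 → 'rkmefaqtlnrkmefaqtln'
+ 'acv' → 'rkmefaqtlnrkmefaqtlnacv'
reverse → 'vcanltqafemkrnltqafemkr'
slice [3:5] → 'nl'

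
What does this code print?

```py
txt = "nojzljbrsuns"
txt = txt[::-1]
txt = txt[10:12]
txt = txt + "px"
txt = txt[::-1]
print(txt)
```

xpno

reverse → 'snusrbjlzjon'
slice [10:12] → 'on'
+ 'px' → 'onpx'
reverse → 'xpno'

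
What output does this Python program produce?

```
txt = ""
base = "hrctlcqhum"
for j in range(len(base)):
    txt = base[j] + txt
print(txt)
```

muhqcltcrh

j=0: prepend 'h' → 'h'
j=1: prepend 'r' → 'rh'
j=2: prepend 'c' → 'crh'
j=3: prepend 't' → 'tcrh'
j=4: prepend 'l' → 'ltcrh'
j=5: prepend 'c' → 'cltcrh'
j=6: prepend 'q' → 'qcltcrh'
j=7: prepend 'h' → 'hqcltcrh'
j=8: prepend 'u' → 'uhqcltcrh'
j=9: prepend 'm' → 'muhqcltcrh'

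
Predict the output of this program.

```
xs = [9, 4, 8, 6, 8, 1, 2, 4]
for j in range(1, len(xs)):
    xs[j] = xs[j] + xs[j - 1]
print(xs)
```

[9, 13, 21, 27, 35, 36, 38, 42]

j=1: xs[1] = 4+9 = 13 → [9, 13, 8, 6, 8, 1, 2, 4]
j=2: xs[2] = 8+13 = 21 → [9, 13, 21, 6, 8, 1, 2, 4]
j=3: xs[3] = 6+21 = 27 → [9, 13, 21, 27, 8, 1, 2, 4]
j=4: xs[4] = 8+27 = 35 → [9, 13, 21, 27, 35, 1, 2, 4]
j=5: xs[5] = 1+35 = 36 → [9, 13, 21, 27, 35, 36, 2, 4]
j=6: xs[6] = 2+36 = 38 → [9, 13, 21, 27, 35, 36, 38, 4]
j=7: xs[7] = 4+38 = 42 → [9, 13, 21, 27, 35, 36, 38, 42]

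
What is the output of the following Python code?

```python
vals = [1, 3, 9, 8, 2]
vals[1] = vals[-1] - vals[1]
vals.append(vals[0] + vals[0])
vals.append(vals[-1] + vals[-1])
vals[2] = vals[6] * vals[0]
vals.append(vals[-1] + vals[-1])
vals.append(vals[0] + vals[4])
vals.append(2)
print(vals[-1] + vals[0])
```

3

vals[1] = vals[-1]-vals[1] = 2-3 = -1 → [1, -1, 9, 8, 2]
append vals[0]+vals[0] = 1+1 = 2 → [1, -1, 9, 8, 2, 2]
append vals[-1]+vals[-1] = 2+2 = 4 → [1, -1, 9, 8, 2, 2, 4]
vals[2] = vals[6]*vals[0] = 4*1 = 4 → [1, -1, 4, 8, 2, 2, 4]
append vals[-1]+vals[-1] = 4+4 = 8 → [1, -1, 4, 8, 2, 2, 4, 8]
append vals[0]+vals[4] = 1+2 = 3 → [1, -1, 4, 8, 2, 2, 4, 8, 3]
append 2 → [1, -1, 4, 8, 2, 2, 4, 8, 3, 2]
vals[-1]+vals[0] = 2+1 = 3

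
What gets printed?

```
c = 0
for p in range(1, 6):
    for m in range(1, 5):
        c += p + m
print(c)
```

p=1,m=1: c = 0+2 = 2
p=1,m=2: c = 2+3 = 5
p=1,m=3: c = 5+4 = 9
p=1,m=4: c = 9+5 = 14
p=2,m=1: c = 14+3 = 17
p=2,m=2: c = 17+4 = 21
p=2,m=3: c = 21+5 = 26
p=2,m=4: c = 26+6 = 32
p=3,m=1: c = 32+4 = 36
p=3,m=2: c = 36+5 = 41
p=3,m=3: c = 41+6 = 47
p=3,m=4: c = 47+7 = 54
p=4,m=1: c = 54+5 = 59
p=4,m=2: c = 59+6 = 65
p=4,m=3: c = 65+7 = 72
p=4,m=4: c = 72+8 = 80
p=5,m=1: c = 80+6 = 86
p=5,m=2: c = 86+7 = 93
p=5,m=3: c = 93+8 = 101
p=5,m=4: c = 101+9 = 110

110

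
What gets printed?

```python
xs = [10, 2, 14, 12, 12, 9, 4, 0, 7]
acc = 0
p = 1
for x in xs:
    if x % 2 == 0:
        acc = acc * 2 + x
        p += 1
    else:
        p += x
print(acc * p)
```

25920

x=10: even, acc = 0*2+10 = 10; p=2
x=2: even, acc = 10*2+2 = 22; p=3
x=14: even, acc = 22*2+14 = 58; p=4
x=12: even, acc = 58*2+12 = 128; p=5
x=12: even, acc = 128*2+12 = 268; p=6
x=9: not even; p=15
x=4: even, acc = 268*2+4 = 540; p=16
x=0: even, acc = 540*2+0 = 1080; p=17
x=7: not even; p=24
acc*p = 1080*24 = 25920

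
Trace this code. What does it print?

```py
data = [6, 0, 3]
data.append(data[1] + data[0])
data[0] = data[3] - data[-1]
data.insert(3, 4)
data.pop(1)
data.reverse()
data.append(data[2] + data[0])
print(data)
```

[6, 4, 3, 0, 9]

append data[1]+data[0] = 0+6 = 6 → [6, 0, 3, 6]
data[0] = data[3]-data[-1] = 6-6 = 0 → [0, 0, 3, 6]
insert 4 at 3 → [0, 0, 3, 4, 6]
pop(1) removes 0 → [0, 3, 4, 6]
reverse → [6, 4, 3, 0]
append data[2]+data[0] = 3+6 = 9 → [6, 4, 3, 0, 9]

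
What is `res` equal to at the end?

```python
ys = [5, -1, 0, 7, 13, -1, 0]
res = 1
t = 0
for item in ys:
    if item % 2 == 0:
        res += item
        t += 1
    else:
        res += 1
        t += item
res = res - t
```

item=5: not even, res = 1+1 = 2; t=5
item=-1: not even, res = 2+1 = 3; t=4
item=0: even, res = 3+0 = 3; t=5
item=7: not even, res = 3+1 = 4; t=12
item=13: not even, res = 4+1 = 5; t=25
item=-1: not even, res = 5+1 = 6; t=24
item=0: even, res = 6+0 = 6; t=25
res-t = 6-25 = -19

-19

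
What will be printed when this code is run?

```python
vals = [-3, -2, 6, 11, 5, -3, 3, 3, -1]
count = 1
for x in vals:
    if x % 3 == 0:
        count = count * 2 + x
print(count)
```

29

x=-3: %3==0, count = 1*2+(-3) = -1
x=-2: not %3==0
x=6: %3==0, count = (-1)*2+6 = 4
x=11: not %3==0
x=5: not %3==0
x=-3: %3==0, count = 4*2+(-3) = 5
x=3: %3==0, count = 5*2+3 = 13
x=3: %3==0, count = 13*2+3 = 29
x=-1: not %3==0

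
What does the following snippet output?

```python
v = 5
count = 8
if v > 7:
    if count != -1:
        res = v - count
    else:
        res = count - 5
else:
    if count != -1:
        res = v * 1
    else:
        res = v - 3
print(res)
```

5

v=5, count=8
v > 7 is False; count != -1 is True
→ res = v * 1 = 5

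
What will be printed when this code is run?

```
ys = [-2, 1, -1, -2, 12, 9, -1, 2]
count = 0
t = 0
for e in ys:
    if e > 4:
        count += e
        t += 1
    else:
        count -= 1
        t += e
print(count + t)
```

e=-2: not >4, count = 0-1 = -1; t=-2
e=1: not >4, count = (-1)-1 = -2; t=-1
e=-1: not >4, count = (-2)-1 = -3; t=-2
e=-2: not >4, count = (-3)-1 = -4; t=-4
e=12: >4, count = (-4)+12 = 8; t=-3
e=9: >4, count = 8+9 = 17; t=-2
e=-1: not >4, count = 17-1 = 16; t=-3
e=2: not >4, count = 16-1 = 15; t=-1
count+t = 15+(-1) = 14

14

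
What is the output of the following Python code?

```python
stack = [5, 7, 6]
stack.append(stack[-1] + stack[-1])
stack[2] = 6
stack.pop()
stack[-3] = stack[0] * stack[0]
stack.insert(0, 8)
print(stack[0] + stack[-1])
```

append stack[-1]+stack[-1] = 6+6 = 12 → [5, 7, 6, 12]
stack[2] = 6 → [5, 7, 6, 12]
pop() removes 12 → [5, 7, 6]
stack[-3] = stack[0]*stack[0] = 5*5 = 25 → [25, 7, 6]
insert 8 at 0 → [8, 25, 7, 6]
stack[0]+stack[-1] = 8+6 = 14

14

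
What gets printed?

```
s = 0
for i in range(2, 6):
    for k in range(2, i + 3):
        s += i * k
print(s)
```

i=2,k=2: s = 0+4 = 4
i=2,k=3: s = 4+6 = 10
i=2,k=4: s = 10+8 = 18
i=3,k=2: s = 18+6 = 24
i=3,k=3: s = 24+9 = 33
i=3,k=4: s = 33+12 = 45
i=3,k=5: s = 45+15 = 60
i=4,k=2: s = 60+8 = 68
i=4,k=3: s = 68+12 = 80
i=4,k=4: s = 80+16 = 96
i=4,k=5: s = 96+20 = 116
i=4,k=6: s = 116+24 = 140
i=5,k=2: s = 140+10 = 150
i=5,k=3: s = 150+15 = 165
i=5,k=4: s = 165+20 = 185
i=5,k=5: s = 185+25 = 210
i=5,k=6: s = 210+30 = 240
i=5,k=7: s = 240+35 = 275

275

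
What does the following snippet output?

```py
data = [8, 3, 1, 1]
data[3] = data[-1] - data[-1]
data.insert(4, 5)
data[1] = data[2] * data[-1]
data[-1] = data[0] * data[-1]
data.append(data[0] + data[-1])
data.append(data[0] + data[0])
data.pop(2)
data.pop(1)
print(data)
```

data[3] = data[-1]-data[-1] = 1-1 = 0 → [8, 3, 1, 0]
insert 5 at 4 → [8, 3, 1, 0, 5]
data[1] = data[2]*data[-1] = 1*5 = 5 → [8, 5, 1, 0, 5]
data[-1] = data[0]*data[-1] = 8*5 = 40 → [8, 5, 1, 0, 40]
append data[0]+data[-1] = 8+40 = 48 → [8, 5, 1, 0, 40, 48]
append data[0]+data[0] = 8+8 = 16 → [8, 5, 1, 0, 40, 48, 16]
pop(2) removes 1 → [8, 5, 0, 40, 48, 16]
pop(1) removes 5 → [8, 0, 40, 48, 16]

[8, 0, 40, 48, 16]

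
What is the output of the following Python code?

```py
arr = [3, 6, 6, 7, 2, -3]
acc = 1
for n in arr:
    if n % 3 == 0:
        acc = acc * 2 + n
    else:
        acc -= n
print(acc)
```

n=3: %3==0, acc = 1*2+3 = 5
n=6: %3==0, acc = 5*2+6 = 16
n=6: %3==0, acc = 16*2+6 = 38
n=7: not %3==0, acc = 38-7 = 31
n=2: not %3==0, acc = 31-2 = 29
n=-3: %3==0, acc = 29*2+(-3) = 55

55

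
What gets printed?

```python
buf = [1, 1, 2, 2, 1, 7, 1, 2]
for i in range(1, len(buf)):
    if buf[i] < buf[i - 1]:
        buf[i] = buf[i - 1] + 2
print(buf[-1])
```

11

i=1: 1>=1, unchanged → [1, 1, 2, 2, 1, 7, 1, 2]
i=2: 2>=1, unchanged → [1, 1, 2, 2, 1, 7, 1, 2]
i=3: 2>=2, unchanged → [1, 1, 2, 2, 1, 7, 1, 2]
i=4: 1<2, buf[4] = 2+2 = 4 → [1, 1, 2, 2, 4, 7, 1, 2]
i=5: 7>=4, unchanged → [1, 1, 2, 2, 4, 7, 1, 2]
i=6: 1<7, buf[6] = 7+2 = 9 → [1, 1, 2, 2, 4, 7, 9, 2]
i=7: 2<9, buf[7] = 9+2 = 11 → [1, 1, 2, 2, 4, 7, 9, 11]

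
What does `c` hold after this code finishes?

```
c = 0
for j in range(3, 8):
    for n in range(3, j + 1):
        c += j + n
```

150

j=3,n=3: c = 0+6 = 6
j=4,n=3: c = 6+7 = 13
j=4,n=4: c = 13+8 = 21
j=5,n=3: c = 21+8 = 29
j=5,n=4: c = 29+9 = 38
j=5,n=5: c = 38+10 = 48
j=6,n=3: c = 48+9 = 57
j=6,n=4: c = 57+10 = 67
j=6,n=5: c = 67+11 = 78
j=6,n=6: c = 78+12 = 90
j=7,n=3: c = 90+10 = 100
j=7,n=4: c = 100+11 = 111
j=7,n=5: c = 111+12 = 123
j=7,n=6: c = 123+13 = 136
j=7,n=7: c = 136+14 = 150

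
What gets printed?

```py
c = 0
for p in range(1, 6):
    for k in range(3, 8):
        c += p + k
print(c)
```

200

p=1,k=3: c = 0+4 = 4
p=1,k=4: c = 4+5 = 9
p=1,k=5: c = 9+6 = 15
p=1,k=6: c = 15+7 = 22
p=1,k=7: c = 22+8 = 30
p=2,k=3: c = 30+5 = 35
p=2,k=4: c = 35+6 = 41
p=2,k=5: c = 41+7 = 48
p=2,k=6: c = 48+8 = 56
p=2,k=7: c = 56+9 = 65
p=3,k=3: c = 65+6 = 71
p=3,k=4: c = 71+7 = 78
p=3,k=5: c = 78+8 = 86
p=3,k=6: c = 86+9 = 95
p=3,k=7: c = 95+10 = 105
p=4,k=3: c = 105+7 = 112
p=4,k=4: c = 112+8 = 120
p=4,k=5: c = 120+9 = 129
p=4,k=6: c = 129+10 = 139
p=4,k=7: c = 139+11 = 150
p=5,k=3: c = 150+8 = 158
p=5,k=4: c = 158+9 = 167
p=5,k=5: c = 167+10 = 177
p=5,k=6: c = 177+11 = 188
p=5,k=7: c = 188+12 = 200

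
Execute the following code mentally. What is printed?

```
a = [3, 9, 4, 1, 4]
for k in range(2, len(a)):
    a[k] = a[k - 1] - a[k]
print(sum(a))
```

21

k=2: a[2] = 9-4 = 5 → [3, 9, 5, 1, 4]
k=3: a[3] = 5-1 = 4 → [3, 9, 5, 4, 4]
k=4: a[4] = 4-4 = 0 → [3, 9, 5, 4, 0]
sum = 21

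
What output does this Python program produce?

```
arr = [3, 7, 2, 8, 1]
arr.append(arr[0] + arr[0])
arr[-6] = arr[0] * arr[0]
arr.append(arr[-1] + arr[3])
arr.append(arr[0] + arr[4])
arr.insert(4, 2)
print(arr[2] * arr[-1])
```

20

append arr[0]+arr[0] = 3+3 = 6 → [3, 7, 2, 8, 1, 6]
arr[-6] = arr[0]*arr[0] = 3*3 = 9 → [9, 7, 2, 8, 1, 6]
append arr[-1]+arr[3] = 6+8 = 14 → [9, 7, 2, 8, 1, 6, 14]
append arr[0]+arr[4] = 9+1 = 10 → [9, 7, 2, 8, 1, 6, 14, 10]
insert 2 at 4 → [9, 7, 2, 8, 2, 1, 6, 14, 10]
arr[2]*arr[-1] = 2*10 = 20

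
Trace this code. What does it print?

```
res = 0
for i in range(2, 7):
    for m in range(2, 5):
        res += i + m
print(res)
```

105

i=2,m=2: res = 0+4 = 4
i=2,m=3: res = 4+5 = 9
i=2,m=4: res = 9+6 = 15
i=3,m=2: res = 15+5 = 20
i=3,m=3: res = 20+6 = 26
i=3,m=4: res = 26+7 = 33
i=4,m=2: res = 33+6 = 39
i=4,m=3: res = 39+7 = 46
i=4,m=4: res = 46+8 = 54
i=5,m=2: res = 54+7 = 61
i=5,m=3: res = 61+8 = 69
i=5,m=4: res = 69+9 = 78
i=6,m=2: res = 78+8 = 86
i=6,m=3: res = 86+9 = 95
i=6,m=4: res = 95+10 = 105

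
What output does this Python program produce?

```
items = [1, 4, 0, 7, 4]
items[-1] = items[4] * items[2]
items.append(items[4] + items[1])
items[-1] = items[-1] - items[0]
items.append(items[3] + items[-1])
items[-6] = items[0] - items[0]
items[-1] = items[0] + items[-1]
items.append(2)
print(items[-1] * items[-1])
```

4

items[-1] = items[4]*items[2] = 4*0 = 0 → [1, 4, 0, 7, 0]
append items[4]+items[1] = 0+4 = 4 → [1, 4, 0, 7, 0, 4]
items[-1] = items[-1]-items[0] = 4-1 = 3 → [1, 4, 0, 7, 0, 3]
append items[3]+items[-1] = 7+3 = 10 → [1, 4, 0, 7, 0, 3, 10]
items[-6] = items[0]-items[0] = 1-1 = 0 → [1, 0, 0, 7, 0, 3, 10]
items[-1] = items[0]+items[-1] = 1+10 = 11 → [1, 0, 0, 7, 0, 3, 11]
append 2 → [1, 0, 0, 7, 0, 3, 11, 2]
items[-1]*items[-1] = 2*2 = 4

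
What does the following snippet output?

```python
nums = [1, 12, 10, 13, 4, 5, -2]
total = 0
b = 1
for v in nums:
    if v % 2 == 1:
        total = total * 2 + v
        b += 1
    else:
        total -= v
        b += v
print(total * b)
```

v=1: odd, total = 0*2+1 = 1; b=2
v=12: not odd, total = 1-12 = -11; b=14
v=10: not odd, total = (-11)-10 = -21; b=24
v=13: odd, total = (-21)*2+13 = -29; b=25
v=4: not odd, total = (-29)-4 = -33; b=29
v=5: odd, total = (-33)*2+5 = -61; b=30
v=-2: not odd, total = (-61)-(-2) = -59; b=28
total*b = (-59)*28 = -1652

-1652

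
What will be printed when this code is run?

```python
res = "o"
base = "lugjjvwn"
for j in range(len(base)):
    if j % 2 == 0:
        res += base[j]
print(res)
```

olgjw

j=0: add 'l' → 'ol'
j=1: skip
j=2: add 'g' → 'olg'
j=3: skip
j=4: add 'j' → 'olgj'
j=5: skip
j=6: add 'w' → 'olgjw'
j=7: skip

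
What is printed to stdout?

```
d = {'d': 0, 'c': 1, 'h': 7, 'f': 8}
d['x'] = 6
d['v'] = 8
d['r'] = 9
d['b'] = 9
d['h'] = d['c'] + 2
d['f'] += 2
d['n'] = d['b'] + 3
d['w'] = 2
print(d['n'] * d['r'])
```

108

d['x'] = 6 → {'d': 0, 'c': 1, 'h': 7, 'f': 8, 'x': 6}
d['v'] = 8 → {'d': 0, 'c': 1, 'h': 7, 'f': 8, 'x': 6, 'v': 8}
d['r'] = 9 → {'d': 0, 'c': 1, 'h': 7, 'f': 8, 'x': 6, 'v': 8, 'r': 9}
d['b'] = 9 → {'d': 0, 'c': 1, 'h': 7, 'f': 8, 'x': 6, 'v': 8, 'r': 9, 'b': 9}
d['h'] = d['c']+2 = 3 → {'d': 0, 'c': 1, 'h': 3, 'f': 8, 'x': 6, 'v': 8, 'r': 9, 'b': 9}
d['f'] = 8+2 = 10 → {'d': 0, 'c': 1, 'h': 3, 'f': 10, 'x': 6, 'v': 8, 'r': 9, 'b': 9}
d['n'] = d['b']+3 = 12 → {'d': 0, 'c': 1, 'h': 3, 'f': 10, 'x': 6, 'v': 8, 'r': 9, 'b': 9, 'n': 12}
d['w'] = 2 → {'d': 0, 'c': 1, 'h': 3, 'f': 10, 'x': 6, 'v': 8, 'r': 9, 'b': 9, 'n': 12, 'w': 2}
d['n']*d['r'] = 12*9 = 108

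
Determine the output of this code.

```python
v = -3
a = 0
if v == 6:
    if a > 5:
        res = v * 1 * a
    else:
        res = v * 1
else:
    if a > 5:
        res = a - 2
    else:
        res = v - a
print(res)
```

-3

v=-3, a=0
v == 6 is False; a > 5 is False
→ res = v - a = -3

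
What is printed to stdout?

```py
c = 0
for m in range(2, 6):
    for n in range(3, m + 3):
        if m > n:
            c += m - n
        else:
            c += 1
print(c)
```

m=2,n=3: not 2>3, c = 0+1 = 1
m=2,n=4: not 2>4, c = 1+1 = 2
m=3,n=3: not 3>3, c = 2+1 = 3
m=3,n=4: not 3>4, c = 3+1 = 4
m=3,n=5: not 3>5, c = 4+1 = 5
m=4,n=3: 4>3, c = 5+1 = 6
m=4,n=4: not 4>4, c = 6+1 = 7
m=4,n=5: not 4>5, c = 7+1 = 8
m=4,n=6: not 4>6, c = 8+1 = 9
m=5,n=3: 5>3, c = 9+2 = 11
m=5,n=4: 5>4, c = 11+1 = 12
m=5,n=5: not 5>5, c = 12+1 = 13
m=5,n=6: not 5>6, c = 13+1 = 14
m=5,n=7: not 5>7, c = 14+1 = 15

15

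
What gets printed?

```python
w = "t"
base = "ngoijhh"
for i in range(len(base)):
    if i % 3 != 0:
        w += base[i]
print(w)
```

tgojh

i=0: skip
i=1: add 'g' → 'tg'
i=2: add 'o' → 'tgo'
i=3: skip
i=4: add 'j' → 'tgoj'
i=5: add 'h' → 'tgojh'
i=6: skip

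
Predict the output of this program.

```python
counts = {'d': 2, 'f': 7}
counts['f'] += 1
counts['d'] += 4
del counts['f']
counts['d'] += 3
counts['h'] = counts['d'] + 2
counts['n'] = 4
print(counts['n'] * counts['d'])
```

counts['f'] = 7+1 = 8 → {'d': 2, 'f': 8}
counts['d'] = 2+4 = 6 → {'d': 6, 'f': 8}
del 'f' → {'d': 6}
counts['d'] = 6+3 = 9 → {'d': 9}
counts['h'] = counts['d']+2 = 11 → {'d': 9, 'h': 11}
counts['n'] = 4 → {'d': 9, 'h': 11, 'n': 4}
counts['n']*counts['d'] = 4*9 = 36

36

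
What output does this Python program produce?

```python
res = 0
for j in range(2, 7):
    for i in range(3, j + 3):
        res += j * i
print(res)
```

j=2,i=3: res = 0+6 = 6
j=2,i=4: res = 6+8 = 14
j=3,i=3: res = 14+9 = 23
j=3,i=4: res = 23+12 = 35
j=3,i=5: res = 35+15 = 50
j=4,i=3: res = 50+12 = 62
j=4,i=4: res = 62+16 = 78
j=4,i=5: res = 78+20 = 98
j=4,i=6: res = 98+24 = 122
j=5,i=3: res = 122+15 = 137
j=5,i=4: res = 137+20 = 157
j=5,i=5: res = 157+25 = 182
j=5,i=6: res = 182+30 = 212
j=5,i=7: res = 212+35 = 247
j=6,i=3: res = 247+18 = 265
j=6,i=4: res = 265+24 = 289
j=6,i=5: res = 289+30 = 319
j=6,i=6: res = 319+36 = 355
j=6,i=7: res = 355+42 = 397
j=6,i=8: res = 397+48 = 445

445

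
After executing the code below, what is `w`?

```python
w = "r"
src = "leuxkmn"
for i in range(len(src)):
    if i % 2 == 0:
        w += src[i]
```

'rlukn'

i=0: add 'l' → 'rl'
i=1: skip
i=2: add 'u' → 'rlu'
i=3: skip
i=4: add 'k' → 'rluk'
i=5: skip
i=6: add 'n' → 'rlukn'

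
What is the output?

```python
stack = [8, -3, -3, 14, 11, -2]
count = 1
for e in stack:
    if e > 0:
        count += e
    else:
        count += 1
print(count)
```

37

e=8: >0, count = 1+8 = 9
e=-3: not >0, count = 9+1 = 10
e=-3: not >0, count = 10+1 = 11
e=14: >0, count = 11+14 = 25
e=11: >0, count = 25+11 = 36
e=-2: not >0, count = 36+1 = 37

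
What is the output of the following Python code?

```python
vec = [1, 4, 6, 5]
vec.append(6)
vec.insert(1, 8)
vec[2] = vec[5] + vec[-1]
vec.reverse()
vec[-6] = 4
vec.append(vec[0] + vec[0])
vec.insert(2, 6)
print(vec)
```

append 6 → [1, 4, 6, 5, 6]
insert 8 at 1 → [1, 8, 4, 6, 5, 6]
vec[2] = vec[5]+vec[-1] = 6+6 = 12 → [1, 8, 12, 6, 5, 6]
reverse → [6, 5, 6, 12, 8, 1]
vec[-6] = 4 → [4, 5, 6, 12, 8, 1]
append vec[0]+vec[0] = 4+4 = 8 → [4, 5, 6, 12, 8, 1, 8]
insert 6 at 2 → [4, 5, 6, 6, 12, 8, 1, 8]

[4, 5, 6, 6, 12, 8, 1, 8]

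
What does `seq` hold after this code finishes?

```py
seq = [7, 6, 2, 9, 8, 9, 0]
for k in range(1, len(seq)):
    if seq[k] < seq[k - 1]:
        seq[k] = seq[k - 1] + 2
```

k=1: 6<7, seq[1] = 7+2 = 9 → [7, 9, 2, 9, 8, 9, 0]
k=2: 2<9, seq[2] = 9+2 = 11 → [7, 9, 11, 9, 8, 9, 0]
k=3: 9<11, seq[3] = 11+2 = 13 → [7, 9, 11, 13, 8, 9, 0]
k=4: 8<13, seq[4] = 13+2 = 15 → [7, 9, 11, 13, 15, 9, 0]
k=5: 9<15, seq[5] = 15+2 = 17 → [7, 9, 11, 13, 15, 17, 0]
k=6: 0<17, seq[6] = 17+2 = 19 → [7, 9, 11, 13, 15, 17, 19]

[7, 9, 11, 13, 15, 17, 19]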